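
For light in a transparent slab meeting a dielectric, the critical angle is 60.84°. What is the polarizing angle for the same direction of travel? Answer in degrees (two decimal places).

n₂/n₁ = sin θ_c = sin 60.84° = 0.8733.
tan θ_B equals the same ratio, so θ_B = arctan(0.8733) = 41.13°.

θ_B ≈ 41.13°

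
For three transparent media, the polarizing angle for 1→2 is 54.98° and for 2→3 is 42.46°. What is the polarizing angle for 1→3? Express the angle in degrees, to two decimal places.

Each Brewster angle gives a ratio: n₂/n₁ = tan 54.98° = 1.4271, n₃/n₂ = tan 42.46° = 0.9150.
So n₃/n₁ = (n₂/n₁)(n₃/n₂) = 1.4271 × 0.9150 = 1.3059.
θ_B(1→3) = arctan(1.3059) = 52.56°.

θ_B ≈ 52.56°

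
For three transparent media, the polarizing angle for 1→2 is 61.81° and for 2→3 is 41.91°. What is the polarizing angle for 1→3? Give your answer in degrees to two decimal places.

tan θ_B(1→2) = n₂/n₁ = tan 61.81° = 1.8658.
tan θ_B(2→3) = n₃/n₂ = tan 41.91° = 0.8976.
So n₃/n₁ = (n₂/n₁)(n₃/n₂) = 1.8658 × 0.8976 = 1.6747.
θ_B(1→3) = arctan(1.6747) = 59.16°.

θ_B ≈ 59.16°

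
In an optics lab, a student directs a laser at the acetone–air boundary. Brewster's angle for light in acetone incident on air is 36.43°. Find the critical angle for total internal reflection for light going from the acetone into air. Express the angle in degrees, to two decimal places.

From Brewster, n₂/n₁ = tan θ_B = tan 36.43° = 0.7381.
Then sin θ_c = n₂/n₁ = 0.7381, so θ_c = arcsin 0.7381 = 47.57°.

θ_c ≈ 47.57°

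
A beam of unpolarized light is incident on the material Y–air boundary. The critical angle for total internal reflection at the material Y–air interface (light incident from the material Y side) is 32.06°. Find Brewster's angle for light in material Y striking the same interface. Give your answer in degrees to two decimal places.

θ_B ≈ 27.96°

sin θ_c = n₂/n₁, so n₂/n₁ = sin 32.06° = 0.5308.
Brewster: tan θ_B = n₂/n₁ = 0.5308.
θ_B = arctan(0.5308) = 27.96°.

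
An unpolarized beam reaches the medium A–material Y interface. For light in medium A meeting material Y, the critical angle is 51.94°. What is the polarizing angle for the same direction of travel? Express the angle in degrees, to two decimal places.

θ_B ≈ 38.22°

At the critical angle sin θ_c = n₂/n₁, giving n₂/n₁ = sin 51.94° = 0.7874.
Then tan θ_B = n₂/n₁ = 0.7874, so θ_B = arctan 0.7874 = 38.22°.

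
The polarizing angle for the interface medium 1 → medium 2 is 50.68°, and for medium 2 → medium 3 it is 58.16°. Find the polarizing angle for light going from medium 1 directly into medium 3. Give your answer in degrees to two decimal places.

n₂/n₁ = tan 50.68° = 1.2209 and n₃/n₂ = tan 58.16° = 1.6103.
Multiplying, n₃/n₁ = 1.2209 × 1.6103 = 1.9660, and θ_B(1→3) = arctan 1.9660 = 63.04°.

θ_B ≈ 63.04°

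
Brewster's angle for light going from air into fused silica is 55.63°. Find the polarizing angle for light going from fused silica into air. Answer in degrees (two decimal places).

Reversing the direction swaps n₁ and n₂, so tan θ_B' = 1/tan θ_B and θ_B' = 90° − θ_B.
Hence θ_B' = 90° − 55.63° = 34.37°.

θ_B' ≈ 34.37°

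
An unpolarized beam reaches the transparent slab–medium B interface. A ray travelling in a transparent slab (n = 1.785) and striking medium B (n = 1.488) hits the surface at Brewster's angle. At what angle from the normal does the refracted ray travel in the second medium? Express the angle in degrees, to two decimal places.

θ_t ≈ 50.18°

tan θ_B = n₂/n₁ = 1.488/1.785 = 0.8336, so θ_B = 39.82°.
Since θ_B + θ_t = 90° at Brewster incidence, θ_t = 90° − 39.82° = 50.18°.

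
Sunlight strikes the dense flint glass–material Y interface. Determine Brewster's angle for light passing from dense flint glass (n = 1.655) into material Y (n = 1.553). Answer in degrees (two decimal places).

θ_B ≈ 43.18°

Here n₂/n₁ = 1.553/1.655 = 0.9384, and Brewster's law gives tan θ_B = n₂/n₁. Taking the arctangent, θ_B = 43.18°.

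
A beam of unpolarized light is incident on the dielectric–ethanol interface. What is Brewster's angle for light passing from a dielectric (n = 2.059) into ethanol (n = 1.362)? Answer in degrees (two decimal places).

θ_B ≈ 33.48°

Here n₂/n₁ = 1.362/2.059 = 0.6615, and Brewster's law gives tan θ_B = n₂/n₁.
So θ_B = arctan 0.6615 = 33.48°.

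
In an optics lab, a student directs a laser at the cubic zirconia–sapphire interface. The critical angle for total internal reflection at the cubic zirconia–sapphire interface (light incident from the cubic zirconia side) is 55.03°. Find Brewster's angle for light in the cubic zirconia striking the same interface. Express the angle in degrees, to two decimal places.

θ_B ≈ 39.33°

n₂/n₁ = sin θ_c = sin 55.03° = 0.8195.
tan θ_B equals the same ratio, so θ_B = arctan(0.8195) = 39.33°.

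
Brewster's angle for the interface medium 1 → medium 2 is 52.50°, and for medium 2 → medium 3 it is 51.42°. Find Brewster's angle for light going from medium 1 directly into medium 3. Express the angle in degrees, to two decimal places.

θ_B ≈ 58.53°

Each Brewster angle gives a ratio: n₂/n₁ = tan 52.50° = 1.3032, n₃/n₂ = tan 51.42° = 1.2536.
So n₃/n₁ = (n₂/n₁)(n₃/n₂) = 1.3032 × 1.2536 = 1.6337.
θ_B(1→3) = arctan(1.6337) = 58.53°.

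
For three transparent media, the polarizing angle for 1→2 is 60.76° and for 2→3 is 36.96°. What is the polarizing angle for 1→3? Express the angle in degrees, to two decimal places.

n₂/n₁ = tan 60.76° = 1.7864 and n₃/n₂ = tan 36.96° = 0.7525.
n₃/n₁ = 1.3442. Then tan θ_B(1→3) = n₃/n₁, so θ_B(1→3) = arctan(1.3442) = 53.35°.

θ_B ≈ 53.35°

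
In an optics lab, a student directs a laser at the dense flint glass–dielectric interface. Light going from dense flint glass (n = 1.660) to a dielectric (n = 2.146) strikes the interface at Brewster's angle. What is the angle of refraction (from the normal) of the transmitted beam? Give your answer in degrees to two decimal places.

θ_t ≈ 37.72°

First find Brewster's angle: tan θ_B = 2.146/1.660 = 1.2928, giving θ_B = 52.28°.
Since θ_B + θ_t = 90° at Brewster incidence, θ_t = 90° − 52.28° = 37.72°.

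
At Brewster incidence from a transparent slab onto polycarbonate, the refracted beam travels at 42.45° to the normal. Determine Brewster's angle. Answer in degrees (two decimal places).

θ_B ≈ 47.55°

Brewster's condition makes the reflected and refracted beams perpendicular: θ_B + θ_t = 90°.
So θ_B = 90° − θ_t = 90° − 42.45° = 47.55°.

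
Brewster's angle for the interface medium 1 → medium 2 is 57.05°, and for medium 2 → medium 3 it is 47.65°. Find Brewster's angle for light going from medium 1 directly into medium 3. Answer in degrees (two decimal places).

θ_B ≈ 59.42°

Each Brewster angle gives a ratio: n₂/n₁ = tan 57.05° = 1.5428, n₃/n₂ = tan 47.65° = 1.0971.
So n₃/n₁ = (n₂/n₁)(n₃/n₂) = 1.5428 × 1.0971 = 1.6926.
θ_B(1→3) = arctan(1.6926) = 59.42°.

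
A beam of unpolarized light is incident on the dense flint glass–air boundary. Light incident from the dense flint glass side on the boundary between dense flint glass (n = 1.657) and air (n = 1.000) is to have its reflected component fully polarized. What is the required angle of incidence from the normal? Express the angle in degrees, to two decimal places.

tan θ_B = n₂/n₁ = 1.000/1.657 = 0.6035. Taking the arctangent, θ_B = 31.11°.

θ_B ≈ 31.11°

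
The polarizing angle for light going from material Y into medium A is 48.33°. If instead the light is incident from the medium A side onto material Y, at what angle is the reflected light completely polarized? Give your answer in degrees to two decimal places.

θ_B' ≈ 41.67°

tan θ_B' = n₁/n₂ = 1/tan θ_B, so θ_B' = 90° − θ_B.
θ_B' = 90° − 48.33° = 41.67°.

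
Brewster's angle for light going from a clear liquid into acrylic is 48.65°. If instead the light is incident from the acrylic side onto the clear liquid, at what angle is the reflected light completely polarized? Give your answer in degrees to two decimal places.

θ_B' ≈ 41.35°

tan θ_B' = n₁/n₂ = 1/tan θ_B, so θ_B' = 90° − θ_B.
θ_B' = 90° − 48.65° = 41.35°.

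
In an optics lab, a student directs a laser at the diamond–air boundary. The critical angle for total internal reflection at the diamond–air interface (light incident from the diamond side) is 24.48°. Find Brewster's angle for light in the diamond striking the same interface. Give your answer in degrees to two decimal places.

sin θ_c = n₂/n₁, so n₂/n₁ = sin 24.48° = 0.4144.
Brewster: tan θ_B = n₂/n₁ = 0.4144.
θ_B = arctan(0.4144) = 22.51°.

θ_B ≈ 22.51°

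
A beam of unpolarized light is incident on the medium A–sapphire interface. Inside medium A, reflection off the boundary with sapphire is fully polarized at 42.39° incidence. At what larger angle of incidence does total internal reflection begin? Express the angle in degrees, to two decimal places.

θ_c ≈ 65.90°

tan θ_B = n₂/n₁ = tan 42.39° = 0.9128.
Total internal reflection: sin θ_c = n₂/n₁ = 0.9128.
θ_c = arcsin(0.9128) = 65.90°.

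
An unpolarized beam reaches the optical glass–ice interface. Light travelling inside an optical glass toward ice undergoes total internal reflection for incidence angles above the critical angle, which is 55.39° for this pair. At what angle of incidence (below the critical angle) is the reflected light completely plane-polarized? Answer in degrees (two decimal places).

θ_B ≈ 39.46°

sin θ_c = n₂/n₁, so n₂/n₁ = sin 55.39° = 0.8230.
Brewster: tan θ_B = n₂/n₁ = 0.8230.
θ_B = arctan(0.8230) = 39.46°.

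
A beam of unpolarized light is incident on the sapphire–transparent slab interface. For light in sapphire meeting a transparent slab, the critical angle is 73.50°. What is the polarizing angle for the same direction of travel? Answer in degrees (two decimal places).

θ_B ≈ 43.80°

n₂/n₁ = sin θ_c = sin 73.50° = 0.9588.
tan θ_B equals the same ratio, so θ_B = arctan(0.9588) = 43.80°.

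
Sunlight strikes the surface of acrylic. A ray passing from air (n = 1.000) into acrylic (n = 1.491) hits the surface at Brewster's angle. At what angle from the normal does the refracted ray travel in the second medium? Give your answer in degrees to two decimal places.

θ_B = arctan(n₂/n₁) = arctan(1.491/1.000) = 56.15°.
The refracted ray is perpendicular to the reflected ray, so θ_t = 90° − θ_B = 33.85°.

θ_t ≈ 33.85°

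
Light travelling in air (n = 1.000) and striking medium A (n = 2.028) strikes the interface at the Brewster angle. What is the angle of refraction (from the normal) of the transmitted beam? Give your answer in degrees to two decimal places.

First find Brewster's angle: tan θ_B = 2.028/1.000 = 2.0280, giving θ_B = 63.75°.
The refracted ray is perpendicular to the reflected ray, so θ_t = 90° − θ_B = 26.25°.

θ_t ≈ 26.25°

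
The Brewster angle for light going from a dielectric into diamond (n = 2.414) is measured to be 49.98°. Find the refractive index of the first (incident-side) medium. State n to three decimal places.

n ≈ 2.027

Full polarization of the reflected beam means tan θ_B = n₂/n₁, where n₁ is the incident medium (a dielectric).
n₁ = n₂ / tan θ_B = 2.414 / tan 49.98° = 2.027.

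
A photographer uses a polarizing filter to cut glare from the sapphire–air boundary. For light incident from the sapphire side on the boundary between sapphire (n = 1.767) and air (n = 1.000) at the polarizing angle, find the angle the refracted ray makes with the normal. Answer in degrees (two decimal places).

θ_t ≈ 60.49°

θ_B = arctan(n₂/n₁) = arctan(1.000/1.767) = 29.51°.
At Brewster's angle the reflected and refracted rays are perpendicular, so θ_t = 90° − θ_B = 90° − 29.51° = 60.49°.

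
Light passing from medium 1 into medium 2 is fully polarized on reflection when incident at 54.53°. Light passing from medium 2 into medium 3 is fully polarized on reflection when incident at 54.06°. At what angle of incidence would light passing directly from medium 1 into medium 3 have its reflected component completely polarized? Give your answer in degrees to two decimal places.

θ_B ≈ 62.68°

tan θ_B(1→2) = n₂/n₁ = tan 54.53° = 1.4035.
tan θ_B(2→3) = n₃/n₂ = tan 54.06° = 1.3794.
n₃/n₁ = 1.9360. Then tan θ_B(1→3) = n₃/n₁, so θ_B(1→3) = arctan(1.9360) = 62.68°.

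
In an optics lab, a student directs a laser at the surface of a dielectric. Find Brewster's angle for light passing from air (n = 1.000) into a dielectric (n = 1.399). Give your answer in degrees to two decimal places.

Here n₂/n₁ = 1.399/1.000 = 1.3990, and Brewster's law gives tan θ_B = n₂/n₁. Taking the arctangent, θ_B = 54.44°.

θ_B ≈ 54.44°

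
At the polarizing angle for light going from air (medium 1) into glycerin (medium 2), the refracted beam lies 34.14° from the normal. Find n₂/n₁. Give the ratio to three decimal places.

θ_B + θ_t = 90°, so θ_B = 90° − 34.14° = 55.86°.
tan θ_B = n₂/n₁, so n₂/n₁ = tan 55.86° = 1.475.

n₂/n₁ ≈ 1.475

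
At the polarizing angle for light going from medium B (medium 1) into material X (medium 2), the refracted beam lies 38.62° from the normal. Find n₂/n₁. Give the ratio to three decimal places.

n₂/n₁ ≈ 1.252

θ_B + θ_t = 90°, so θ_B = 90° − 38.62° = 51.38°.
Then n₂/n₁ = tan θ_B = tan 51.38° = 1.252.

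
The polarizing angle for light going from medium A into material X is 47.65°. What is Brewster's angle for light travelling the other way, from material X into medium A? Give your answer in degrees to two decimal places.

The two Brewster angles are complementary: θ_B' = 90° − θ_B = 90° − 47.65° = 42.35°.

θ_B' ≈ 42.35°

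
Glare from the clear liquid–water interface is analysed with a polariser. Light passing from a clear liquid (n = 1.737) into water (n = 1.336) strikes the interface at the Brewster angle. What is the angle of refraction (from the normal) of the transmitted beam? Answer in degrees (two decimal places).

First find Brewster's angle: tan θ_B = 1.336/1.737 = 0.7691, giving θ_B = 37.57°.
Since θ_B + θ_t = 90° at Brewster incidence, θ_t = 90° − 37.57° = 52.43°.

θ_t ≈ 52.43°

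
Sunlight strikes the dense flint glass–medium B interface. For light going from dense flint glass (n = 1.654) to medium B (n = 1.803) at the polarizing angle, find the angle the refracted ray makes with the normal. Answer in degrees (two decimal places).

θ_B = arctan(n₂/n₁) = arctan(1.803/1.654) = 47.47°.
At Brewster's angle the reflected and refracted rays are perpendicular, so θ_t = 90° − θ_B = 90° − 47.47° = 42.53°.

θ_t ≈ 42.53°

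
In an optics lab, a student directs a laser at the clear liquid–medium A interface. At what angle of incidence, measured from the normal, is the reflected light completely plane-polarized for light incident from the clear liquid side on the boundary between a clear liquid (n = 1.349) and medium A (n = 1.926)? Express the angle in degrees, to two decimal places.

Here n₂/n₁ = 1.926/1.349 = 1.4277, and Brewster's law gives tan θ_B = n₂/n₁.
θ_B = arctan(1.4277) = 54.99°.

θ_B ≈ 54.99°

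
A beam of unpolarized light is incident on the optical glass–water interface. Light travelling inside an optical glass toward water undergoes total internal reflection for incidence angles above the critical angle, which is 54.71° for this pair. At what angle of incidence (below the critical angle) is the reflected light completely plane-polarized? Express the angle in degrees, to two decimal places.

θ_B ≈ 39.22°

At the critical angle sin θ_c = n₂/n₁, giving n₂/n₁ = sin 54.71° = 0.8162.
Then tan θ_B = n₂/n₁ = 0.8162, so θ_B = arctan 0.8162 = 39.22°.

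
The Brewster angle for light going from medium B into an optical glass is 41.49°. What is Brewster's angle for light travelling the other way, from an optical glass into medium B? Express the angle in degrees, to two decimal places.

tan θ_B' = n₁/n₂ = 1/tan θ_B, so θ_B' = 90° − θ_B.
θ_B' = 90° − 41.49° = 48.51°.

θ_B' ≈ 48.51°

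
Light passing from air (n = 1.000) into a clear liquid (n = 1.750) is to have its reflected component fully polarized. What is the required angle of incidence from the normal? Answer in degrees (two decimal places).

θ_B ≈ 60.26°

Here n₂/n₁ = 1.750/1.000 = 1.7500, and Brewster's law gives tan θ_B = n₂/n₁.
θ_B = arctan(1.7500) = 60.26°.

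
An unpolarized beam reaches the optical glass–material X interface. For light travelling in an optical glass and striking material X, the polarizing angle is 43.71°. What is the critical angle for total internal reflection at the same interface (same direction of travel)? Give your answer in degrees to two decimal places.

From Brewster, n₂/n₁ = tan θ_B = tan 43.71° = 0.9560.
Then sin θ_c = n₂/n₁ = 0.9560, so θ_c = arcsin 0.9560 = 72.93°.

θ_c ≈ 72.93°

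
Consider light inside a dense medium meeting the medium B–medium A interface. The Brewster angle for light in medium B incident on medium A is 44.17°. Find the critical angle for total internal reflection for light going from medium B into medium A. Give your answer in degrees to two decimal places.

θ_c ≈ 76.27°

n₂/n₁ = tan 44.17° = 0.9714; the critical angle satisfies sin θ_c = n₂/n₁.
θ_c = arcsin(0.9714) = 76.27°.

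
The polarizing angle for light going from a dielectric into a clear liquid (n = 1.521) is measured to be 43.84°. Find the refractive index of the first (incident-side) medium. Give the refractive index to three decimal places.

Brewster's law: tan θ_B = n₂/n₁ (light incident in a dielectric, refracted into a clear liquid).
n₁ = n₂ / tan θ_B = 1.521 / tan 43.84° = 1.584.

n ≈ 1.584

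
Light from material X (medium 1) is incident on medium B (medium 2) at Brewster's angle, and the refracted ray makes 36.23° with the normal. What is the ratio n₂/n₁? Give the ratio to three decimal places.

n₂/n₁ ≈ 1.365

At Brewster incidence θ_B = 90° − θ_t = 90° − 36.23° = 53.77°.
tan θ_B = n₂/n₁, so n₂/n₁ = tan 53.77° = 1.365.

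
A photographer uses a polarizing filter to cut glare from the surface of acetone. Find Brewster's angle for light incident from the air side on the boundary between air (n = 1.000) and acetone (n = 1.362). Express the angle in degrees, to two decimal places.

tan θ_B = n₂/n₁ = 1.362/1.000 = 1.3620.
θ_B = arctan(1.3620) = 53.71°.

θ_B ≈ 53.71°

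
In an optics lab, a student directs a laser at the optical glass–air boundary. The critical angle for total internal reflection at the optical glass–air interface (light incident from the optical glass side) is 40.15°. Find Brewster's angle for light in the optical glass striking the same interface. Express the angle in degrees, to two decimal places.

n₂/n₁ = sin θ_c = sin 40.15° = 0.6448.
tan θ_B equals the same ratio, so θ_B = arctan(0.6448) = 32.81°.

θ_B ≈ 32.81°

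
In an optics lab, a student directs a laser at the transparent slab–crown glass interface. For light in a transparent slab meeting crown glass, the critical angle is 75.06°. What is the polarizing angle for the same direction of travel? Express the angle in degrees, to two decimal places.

θ_B ≈ 44.02°

n₂/n₁ = sin θ_c = sin 75.06° = 0.9662.
tan θ_B equals the same ratio, so θ_B = arctan(0.9662) = 44.02°.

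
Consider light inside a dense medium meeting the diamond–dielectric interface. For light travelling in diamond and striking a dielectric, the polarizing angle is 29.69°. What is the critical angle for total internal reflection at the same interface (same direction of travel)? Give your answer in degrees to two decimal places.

tan θ_B = n₂/n₁ = tan 29.69° = 0.5702.
Total internal reflection: sin θ_c = n₂/n₁ = 0.5702.
θ_c = arcsin(0.5702) = 34.76°.

θ_c ≈ 34.76°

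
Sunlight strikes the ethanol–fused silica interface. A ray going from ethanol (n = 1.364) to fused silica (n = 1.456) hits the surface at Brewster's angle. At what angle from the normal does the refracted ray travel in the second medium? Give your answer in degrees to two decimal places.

θ_t ≈ 43.13°

First find Brewster's angle: tan θ_B = 1.456/1.364 = 1.0674, giving θ_B = 46.87°.
The refracted ray is perpendicular to the reflected ray, so θ_t = 90° − θ_B = 43.13°.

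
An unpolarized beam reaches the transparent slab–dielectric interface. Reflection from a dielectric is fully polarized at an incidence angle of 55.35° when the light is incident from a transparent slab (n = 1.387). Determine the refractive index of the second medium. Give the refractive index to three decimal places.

n ≈ 2.007

At Brewster's angle, tan θ_B = n₂/n₁ with n₁ on the incident side (a transparent slab) and n₂ on the transmitted side (a dielectric).
n₂ = n₁ tan θ_B = 1.387 × tan 55.35° = 2.007.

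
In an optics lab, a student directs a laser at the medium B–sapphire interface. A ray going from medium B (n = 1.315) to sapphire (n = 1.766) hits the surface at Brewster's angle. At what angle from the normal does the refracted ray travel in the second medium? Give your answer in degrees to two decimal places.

θ_t ≈ 36.67°

First find Brewster's angle: tan θ_B = 1.766/1.315 = 1.3430, giving θ_B = 53.33°.
Since θ_B + θ_t = 90° at Brewster incidence, θ_t = 90° − 53.33° = 36.67°.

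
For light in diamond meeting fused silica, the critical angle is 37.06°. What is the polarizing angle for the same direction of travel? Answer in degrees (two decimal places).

At the critical angle sin θ_c = n₂/n₁, giving n₂/n₁ = sin 37.06° = 0.6027.
Then tan θ_B = n₂/n₁ = 0.6027, so θ_B = arctan 0.6027 = 31.08°.

θ_B ≈ 31.08°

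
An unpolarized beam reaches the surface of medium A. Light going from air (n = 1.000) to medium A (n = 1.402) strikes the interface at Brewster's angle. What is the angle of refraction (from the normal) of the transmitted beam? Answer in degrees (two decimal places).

θ_t ≈ 35.50°

tan θ_B = n₂/n₁ = 1.402/1.000 = 1.4020, so θ_B = 54.50°.
The refracted ray is perpendicular to the reflected ray, so θ_t = 90° − θ_B = 35.50°.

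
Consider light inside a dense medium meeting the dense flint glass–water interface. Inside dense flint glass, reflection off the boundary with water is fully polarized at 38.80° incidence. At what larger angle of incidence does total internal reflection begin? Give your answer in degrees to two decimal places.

From Brewster, n₂/n₁ = tan θ_B = tan 38.80° = 0.8040.
Then sin θ_c = n₂/n₁ = 0.8040, so θ_c = arcsin 0.8040 = 53.52°.

θ_c ≈ 53.52°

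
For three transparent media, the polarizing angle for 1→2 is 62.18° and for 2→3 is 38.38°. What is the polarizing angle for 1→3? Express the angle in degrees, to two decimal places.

θ_B ≈ 56.33°

n₂/n₁ = tan 62.18° = 1.8951 and n₃/n₂ = tan 38.38° = 0.7920.
So n₃/n₁ = (n₂/n₁)(n₃/n₂) = 1.8951 × 0.7920 = 1.5009.
θ_B(1→3) = arctan(1.5009) = 56.33°.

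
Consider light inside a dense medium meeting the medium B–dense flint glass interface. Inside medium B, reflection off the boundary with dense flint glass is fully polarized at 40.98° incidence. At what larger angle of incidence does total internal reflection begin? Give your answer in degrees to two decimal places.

From Brewster, n₂/n₁ = tan θ_B = tan 40.98° = 0.8687.
Then sin θ_c = n₂/n₁ = 0.8687, so θ_c = arcsin 0.8687 = 60.30°.

θ_c ≈ 60.30°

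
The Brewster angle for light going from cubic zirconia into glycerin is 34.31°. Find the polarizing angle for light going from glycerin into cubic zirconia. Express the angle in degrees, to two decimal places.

Reversing the direction swaps n₁ and n₂, so tan θ_B' = 1/tan θ_B and θ_B' = 90° − θ_B.
Hence θ_B' = 90° − 34.31° = 55.69°.

θ_B' ≈ 55.69°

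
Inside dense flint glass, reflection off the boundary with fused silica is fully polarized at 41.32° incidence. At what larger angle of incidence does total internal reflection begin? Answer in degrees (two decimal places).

n₂/n₁ = tan 41.32° = 0.8791; the critical angle satisfies sin θ_c = n₂/n₁.
θ_c = arcsin(0.8791) = 61.54°.

θ_c ≈ 61.54°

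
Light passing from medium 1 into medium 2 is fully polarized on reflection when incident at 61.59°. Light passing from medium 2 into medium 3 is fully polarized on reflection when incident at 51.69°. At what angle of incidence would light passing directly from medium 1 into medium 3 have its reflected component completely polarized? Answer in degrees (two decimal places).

θ_B ≈ 66.86°

tan θ_B(1→2) = n₂/n₁ = tan 61.59° = 1.8487.
tan θ_B(2→3) = n₃/n₂ = tan 51.69° = 1.2658.
So n₃/n₁ = (n₂/n₁)(n₃/n₂) = 1.8487 × 1.2658 = 2.3400.
θ_B(1→3) = arctan(2.3400) = 66.86°.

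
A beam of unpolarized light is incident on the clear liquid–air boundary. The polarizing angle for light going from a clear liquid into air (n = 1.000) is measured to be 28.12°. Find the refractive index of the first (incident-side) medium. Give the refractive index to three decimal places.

n ≈ 1.871

Brewster's law: tan θ_B = n₂/n₁ (light incident in a clear liquid, refracted into air).
n₁ = n₂ / tan θ_B = 1.000 / tan 28.12° = 1.871.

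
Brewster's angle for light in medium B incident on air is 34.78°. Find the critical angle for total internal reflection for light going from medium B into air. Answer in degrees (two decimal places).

θ_c ≈ 43.99°

From Brewster, n₂/n₁ = tan θ_B = tan 34.78° = 0.6945.
Then sin θ_c = n₂/n₁ = 0.6945, so θ_c = arcsin 0.6945 = 43.99°.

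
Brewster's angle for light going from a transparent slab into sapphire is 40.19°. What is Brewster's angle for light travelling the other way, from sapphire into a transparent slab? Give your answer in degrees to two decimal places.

Reversing the direction swaps n₁ and n₂, so tan θ_B' = 1/tan θ_B and θ_B' = 90° − θ_B.
Hence θ_B' = 90° − 40.19° = 49.81°.

θ_B' ≈ 49.81°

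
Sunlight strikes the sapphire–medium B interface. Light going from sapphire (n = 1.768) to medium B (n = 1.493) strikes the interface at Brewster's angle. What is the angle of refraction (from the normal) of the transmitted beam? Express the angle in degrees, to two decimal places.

θ_t ≈ 49.82°

θ_B = arctan(n₂/n₁) = arctan(1.493/1.768) = 40.18°.
At Brewster's angle the reflected and refracted rays are perpendicular, so θ_t = 90° − θ_B = 90° − 40.18° = 49.82°.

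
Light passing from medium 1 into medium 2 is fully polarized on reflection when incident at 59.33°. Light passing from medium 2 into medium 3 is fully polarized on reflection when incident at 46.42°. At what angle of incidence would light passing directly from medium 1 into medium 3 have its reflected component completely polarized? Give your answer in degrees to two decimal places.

θ_B ≈ 60.56°

tan θ_B(1→2) = n₂/n₁ = tan 59.33° = 1.6862.
tan θ_B(2→3) = n₃/n₂ = tan 46.42° = 1.0508.
So n₃/n₁ = (n₂/n₁)(n₃/n₂) = 1.6862 × 1.0508 = 1.7719.
θ_B(1→3) = arctan(1.7719) = 60.56°.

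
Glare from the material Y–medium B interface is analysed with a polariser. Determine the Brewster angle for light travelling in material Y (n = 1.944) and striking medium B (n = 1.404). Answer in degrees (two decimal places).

θ_B ≈ 35.84°

Here n₂/n₁ = 1.404/1.944 = 0.7222, and Brewster's law gives tan θ_B = n₂/n₁.
So θ_B = arctan 0.7222 = 35.84°.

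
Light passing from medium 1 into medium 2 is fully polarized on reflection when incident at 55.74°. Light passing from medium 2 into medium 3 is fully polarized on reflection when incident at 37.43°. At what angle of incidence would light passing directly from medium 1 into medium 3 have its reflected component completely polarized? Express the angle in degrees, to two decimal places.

n₂/n₁ = tan 55.74° = 1.4681 and n₃/n₂ = tan 37.43° = 0.7654.
Multiplying, n₃/n₁ = 1.4681 × 0.7654 = 1.1237, and θ_B(1→3) = arctan 1.1237 = 48.33°.

θ_B ≈ 48.33°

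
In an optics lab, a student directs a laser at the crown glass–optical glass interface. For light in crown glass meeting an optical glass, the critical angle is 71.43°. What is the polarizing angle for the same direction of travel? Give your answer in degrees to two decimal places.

sin θ_c = n₂/n₁, so n₂/n₁ = sin 71.43° = 0.9479.
Brewster: tan θ_B = n₂/n₁ = 0.9479.
θ_B = arctan(0.9479) = 43.47°.

θ_B ≈ 43.47°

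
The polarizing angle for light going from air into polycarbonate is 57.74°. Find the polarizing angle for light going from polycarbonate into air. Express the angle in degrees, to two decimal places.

θ_B' ≈ 32.26°

tan θ_B' = n₁/n₂ = 1/tan θ_B, so θ_B' = 90° − θ_B.
θ_B' = 90° − 57.74° = 32.26°.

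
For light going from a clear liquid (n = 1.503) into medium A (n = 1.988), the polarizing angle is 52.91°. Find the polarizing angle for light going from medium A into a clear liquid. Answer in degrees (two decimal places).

Reversing the direction swaps n₁ and n₂, so tan θ_B' = 1/tan θ_B and θ_B' = 90° − θ_B.
Hence θ_B' = 90° − 52.91° = 37.09°.

θ_B' ≈ 37.09°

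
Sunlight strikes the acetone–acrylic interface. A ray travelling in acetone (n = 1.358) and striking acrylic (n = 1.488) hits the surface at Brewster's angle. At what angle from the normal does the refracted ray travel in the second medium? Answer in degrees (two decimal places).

tan θ_B = n₂/n₁ = 1.488/1.358 = 1.0957, so θ_B = 47.62°.
Since θ_B + θ_t = 90° at Brewster incidence, θ_t = 90° − 47.62° = 42.38°.

θ_t ≈ 42.38°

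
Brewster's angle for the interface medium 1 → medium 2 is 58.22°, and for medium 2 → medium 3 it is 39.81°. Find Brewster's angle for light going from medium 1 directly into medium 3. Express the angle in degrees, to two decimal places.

θ_B ≈ 53.38°

tan θ_B(1→2) = n₂/n₁ = tan 58.22° = 1.6141.
tan θ_B(2→3) = n₃/n₂ = tan 39.81° = 0.8335.
n₃/n₁ = 1.3453. Then tan θ_B(1→3) = n₃/n₁, so θ_B(1→3) = arctan(1.3453) = 53.38°.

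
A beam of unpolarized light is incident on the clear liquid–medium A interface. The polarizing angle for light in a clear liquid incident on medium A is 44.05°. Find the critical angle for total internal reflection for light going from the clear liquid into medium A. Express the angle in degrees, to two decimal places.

θ_c ≈ 75.32°

From Brewster, n₂/n₁ = tan θ_B = tan 44.05° = 0.9674.
Then sin θ_c = n₂/n₁ = 0.9674, so θ_c = arcsin 0.9674 = 75.32°.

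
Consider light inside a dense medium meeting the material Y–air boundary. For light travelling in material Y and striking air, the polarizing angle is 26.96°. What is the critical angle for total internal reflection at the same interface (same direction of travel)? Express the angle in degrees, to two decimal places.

n₂/n₁ = tan 26.96° = 0.5086; the critical angle satisfies sin θ_c = n₂/n₁.
θ_c = arcsin(0.5086) = 30.57°.

θ_c ≈ 30.57°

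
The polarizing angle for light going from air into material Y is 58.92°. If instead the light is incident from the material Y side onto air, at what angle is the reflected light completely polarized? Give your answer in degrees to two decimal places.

θ_B' ≈ 31.08°

The two Brewster angles are complementary: θ_B' = 90° − θ_B = 90° − 58.92° = 31.08°.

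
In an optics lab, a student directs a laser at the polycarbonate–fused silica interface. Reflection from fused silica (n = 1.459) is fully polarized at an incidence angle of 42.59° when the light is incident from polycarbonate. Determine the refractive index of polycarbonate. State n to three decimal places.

n ≈ 1.587

Brewster's law: tan θ_B = n₂/n₁ (light incident in polycarbonate, refracted into fused silica).
n₁ = n₂ / tan θ_B = 1.459 / tan 42.59° = 1.587.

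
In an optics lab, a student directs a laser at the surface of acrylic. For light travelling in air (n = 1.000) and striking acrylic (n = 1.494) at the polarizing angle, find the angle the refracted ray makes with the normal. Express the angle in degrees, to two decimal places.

θ_t ≈ 33.80°

θ_B = arctan(n₂/n₁) = arctan(1.494/1.000) = 56.20°.
At Brewster's angle the reflected and refracted rays are perpendicular, so θ_t = 90° − θ_B = 90° − 56.20° = 33.80°.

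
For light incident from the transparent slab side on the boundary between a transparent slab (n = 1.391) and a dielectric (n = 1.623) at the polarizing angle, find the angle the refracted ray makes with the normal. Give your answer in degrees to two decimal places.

θ_t ≈ 40.60°

First find Brewster's angle: tan θ_B = 1.623/1.391 = 1.1668, giving θ_B = 49.40°.
The refracted ray is perpendicular to the reflected ray, so θ_t = 90° − θ_B = 40.60°.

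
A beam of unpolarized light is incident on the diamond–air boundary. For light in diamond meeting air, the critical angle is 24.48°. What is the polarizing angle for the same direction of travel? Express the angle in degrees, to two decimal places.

sin θ_c = n₂/n₁, so n₂/n₁ = sin 24.48° = 0.4144.
Brewster: tan θ_B = n₂/n₁ = 0.4144.
θ_B = arctan(0.4144) = 22.51°.

θ_B ≈ 22.51°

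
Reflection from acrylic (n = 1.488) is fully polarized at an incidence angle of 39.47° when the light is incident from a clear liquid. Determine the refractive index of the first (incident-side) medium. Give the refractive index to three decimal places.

Full polarization of the reflected beam means tan θ_B = n₂/n₁, where n₁ is the incident medium (a clear liquid).
n₁ = n₂ / tan θ_B = 1.488 / tan 39.47° = 1.807.

n ≈ 1.807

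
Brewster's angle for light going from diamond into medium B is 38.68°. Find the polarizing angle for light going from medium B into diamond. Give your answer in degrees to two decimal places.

Reversing the direction swaps n₁ and n₂, so tan θ_B' = 1/tan θ_B and θ_B' = 90° − θ_B.
Hence θ_B' = 90° − 38.68° = 51.32°.

θ_B' ≈ 51.32°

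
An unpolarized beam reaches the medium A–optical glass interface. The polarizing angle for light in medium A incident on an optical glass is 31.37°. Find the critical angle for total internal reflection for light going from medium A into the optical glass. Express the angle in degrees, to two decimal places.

tan θ_B = n₂/n₁ = tan 31.37° = 0.6097.
Total internal reflection: sin θ_c = n₂/n₁ = 0.6097.
θ_c = arcsin(0.6097) = 37.57°.

θ_c ≈ 37.57°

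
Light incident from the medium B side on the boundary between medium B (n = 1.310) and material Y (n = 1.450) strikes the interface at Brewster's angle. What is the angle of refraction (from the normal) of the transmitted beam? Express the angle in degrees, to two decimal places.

θ_B = arctan(n₂/n₁) = arctan(1.450/1.310) = 47.90°.
The refracted ray is perpendicular to the reflected ray, so θ_t = 90° − θ_B = 42.10°.

θ_t ≈ 42.10°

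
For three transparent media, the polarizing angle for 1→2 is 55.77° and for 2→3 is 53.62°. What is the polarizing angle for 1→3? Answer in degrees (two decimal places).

θ_B ≈ 63.38°

tan θ_B(1→2) = n₂/n₁ = tan 55.77° = 1.4698.
tan θ_B(2→3) = n₃/n₂ = tan 53.62° = 1.3574.
Multiplying, n₃/n₁ = 1.4698 × 1.3574 = 1.9950, and θ_B(1→3) = arctan 1.9950 = 63.38°.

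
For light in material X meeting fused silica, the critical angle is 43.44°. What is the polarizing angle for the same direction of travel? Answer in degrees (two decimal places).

θ_B ≈ 34.51°

n₂/n₁ = sin θ_c = sin 43.44° = 0.6876.
tan θ_B equals the same ratio, so θ_B = arctan(0.6876) = 34.51°.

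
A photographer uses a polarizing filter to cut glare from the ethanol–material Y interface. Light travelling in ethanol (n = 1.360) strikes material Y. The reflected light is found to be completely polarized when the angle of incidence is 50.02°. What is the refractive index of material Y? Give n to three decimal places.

Brewster's law: tan θ_B = n₂/n₁ (light incident in ethanol, refracted into material Y).
n₂ = n₁ tan θ_B = 1.360 × tan 50.02° = 1.622.

n ≈ 1.622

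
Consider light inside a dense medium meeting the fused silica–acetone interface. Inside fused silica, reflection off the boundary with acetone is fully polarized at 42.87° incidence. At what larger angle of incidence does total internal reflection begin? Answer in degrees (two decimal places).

From Brewster, n₂/n₁ = tan θ_B = tan 42.87° = 0.9283.
Then sin θ_c = n₂/n₁ = 0.9283, so θ_c = arcsin 0.9283 = 68.17°.

θ_c ≈ 68.17°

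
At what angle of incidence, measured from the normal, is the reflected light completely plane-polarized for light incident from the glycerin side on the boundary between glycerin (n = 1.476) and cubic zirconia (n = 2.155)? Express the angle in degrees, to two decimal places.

θ_B ≈ 55.59°

tan θ_B = n₂/n₁ = 2.155/1.476 = 1.4600. Taking the arctangent, θ_B = 55.59°.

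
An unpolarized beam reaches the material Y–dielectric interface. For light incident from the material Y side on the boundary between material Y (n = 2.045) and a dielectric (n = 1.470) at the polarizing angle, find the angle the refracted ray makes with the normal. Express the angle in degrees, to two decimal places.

θ_t ≈ 54.29°

θ_B = arctan(n₂/n₁) = arctan(1.470/2.045) = 35.71°.
At Brewster's angle the reflected and refracted rays are perpendicular, so θ_t = 90° − θ_B = 90° − 35.71° = 54.29°.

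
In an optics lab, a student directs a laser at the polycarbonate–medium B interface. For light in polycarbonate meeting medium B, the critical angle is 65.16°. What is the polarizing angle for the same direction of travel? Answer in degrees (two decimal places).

n₂/n₁ = sin θ_c = sin 65.16° = 0.9075.
tan θ_B equals the same ratio, so θ_B = arctan(0.9075) = 42.22°.

θ_B ≈ 42.22°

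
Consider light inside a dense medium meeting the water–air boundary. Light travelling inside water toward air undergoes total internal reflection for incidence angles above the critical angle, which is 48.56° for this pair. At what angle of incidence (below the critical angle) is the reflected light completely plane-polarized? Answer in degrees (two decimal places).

θ_B ≈ 36.86°

n₂/n₁ = sin θ_c = sin 48.56° = 0.7496.
tan θ_B equals the same ratio, so θ_B = arctan(0.7496) = 36.86°.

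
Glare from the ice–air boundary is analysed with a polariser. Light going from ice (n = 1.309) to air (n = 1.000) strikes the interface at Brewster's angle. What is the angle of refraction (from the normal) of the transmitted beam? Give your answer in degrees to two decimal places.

tan θ_B = n₂/n₁ = 1.000/1.309 = 0.7639, so θ_B = 37.38°.
At Brewster's angle the reflected and refracted rays are perpendicular, so θ_t = 90° − θ_B = 90° − 37.38° = 52.62°.

θ_t ≈ 52.62°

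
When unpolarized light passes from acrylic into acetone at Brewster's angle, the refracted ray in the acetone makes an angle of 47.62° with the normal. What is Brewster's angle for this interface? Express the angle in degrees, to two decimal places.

θ_B ≈ 42.38°

Since the reflected and refracted rays are at right angles at the polarizing angle, θ_B + θ_t = 90°.
θ_B = 90° − 47.62° = 42.38°.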